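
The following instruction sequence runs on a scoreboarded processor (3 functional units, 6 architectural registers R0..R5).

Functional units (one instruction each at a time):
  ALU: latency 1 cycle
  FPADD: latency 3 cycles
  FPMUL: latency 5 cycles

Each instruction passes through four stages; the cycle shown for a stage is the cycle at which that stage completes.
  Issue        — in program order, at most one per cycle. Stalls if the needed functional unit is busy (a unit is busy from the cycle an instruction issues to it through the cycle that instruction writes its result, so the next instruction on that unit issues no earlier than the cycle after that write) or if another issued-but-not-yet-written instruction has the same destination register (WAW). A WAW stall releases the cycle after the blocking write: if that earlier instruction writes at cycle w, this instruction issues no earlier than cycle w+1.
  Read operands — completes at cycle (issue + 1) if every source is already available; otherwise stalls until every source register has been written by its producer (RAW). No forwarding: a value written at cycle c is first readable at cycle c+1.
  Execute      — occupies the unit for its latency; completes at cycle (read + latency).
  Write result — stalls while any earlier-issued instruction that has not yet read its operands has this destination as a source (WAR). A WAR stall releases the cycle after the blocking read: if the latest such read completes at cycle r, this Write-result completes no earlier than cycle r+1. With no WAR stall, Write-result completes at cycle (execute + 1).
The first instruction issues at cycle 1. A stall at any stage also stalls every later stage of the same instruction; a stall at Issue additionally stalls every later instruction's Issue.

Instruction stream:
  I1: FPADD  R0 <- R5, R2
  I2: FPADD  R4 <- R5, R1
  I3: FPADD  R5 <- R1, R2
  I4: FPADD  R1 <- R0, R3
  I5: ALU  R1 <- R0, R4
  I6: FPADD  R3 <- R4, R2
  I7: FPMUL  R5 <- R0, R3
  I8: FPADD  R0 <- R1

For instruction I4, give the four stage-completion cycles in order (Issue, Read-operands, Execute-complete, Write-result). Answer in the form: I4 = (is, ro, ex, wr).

[1] I1 dispatched to FPADD
[2] I1 operands ready
[5] I1 complete
[6] R0←I1
[7] I2 dispatched to FPADD
[8] I2 operands ready
[11] I2 complete
[12] R4←I2
[13] I3 dispatched to FPADD
[14] I3 operands ready
[17] I3 complete
[18] R5←I3
[19] I4 dispatched to FPADD
[20] I4 operands ready
[23] I4 complete
[24] R1←I4
[25] I5 dispatched to ALU
[26] I5 operands ready; I6 dispatched to FPADD
[27] I5 complete; I6 operands ready; I7 dispatched to FPMUL
[28] R1←I5
[30] I6 complete
[31] R3←I6
[32] I7 operands ready; I8 dispatched to FPADD
[33] I8 operands ready
[36] I8 complete
[37] I7 complete; R0←I8
[38] R5←I7

I4 = (19, 20, 23, 24)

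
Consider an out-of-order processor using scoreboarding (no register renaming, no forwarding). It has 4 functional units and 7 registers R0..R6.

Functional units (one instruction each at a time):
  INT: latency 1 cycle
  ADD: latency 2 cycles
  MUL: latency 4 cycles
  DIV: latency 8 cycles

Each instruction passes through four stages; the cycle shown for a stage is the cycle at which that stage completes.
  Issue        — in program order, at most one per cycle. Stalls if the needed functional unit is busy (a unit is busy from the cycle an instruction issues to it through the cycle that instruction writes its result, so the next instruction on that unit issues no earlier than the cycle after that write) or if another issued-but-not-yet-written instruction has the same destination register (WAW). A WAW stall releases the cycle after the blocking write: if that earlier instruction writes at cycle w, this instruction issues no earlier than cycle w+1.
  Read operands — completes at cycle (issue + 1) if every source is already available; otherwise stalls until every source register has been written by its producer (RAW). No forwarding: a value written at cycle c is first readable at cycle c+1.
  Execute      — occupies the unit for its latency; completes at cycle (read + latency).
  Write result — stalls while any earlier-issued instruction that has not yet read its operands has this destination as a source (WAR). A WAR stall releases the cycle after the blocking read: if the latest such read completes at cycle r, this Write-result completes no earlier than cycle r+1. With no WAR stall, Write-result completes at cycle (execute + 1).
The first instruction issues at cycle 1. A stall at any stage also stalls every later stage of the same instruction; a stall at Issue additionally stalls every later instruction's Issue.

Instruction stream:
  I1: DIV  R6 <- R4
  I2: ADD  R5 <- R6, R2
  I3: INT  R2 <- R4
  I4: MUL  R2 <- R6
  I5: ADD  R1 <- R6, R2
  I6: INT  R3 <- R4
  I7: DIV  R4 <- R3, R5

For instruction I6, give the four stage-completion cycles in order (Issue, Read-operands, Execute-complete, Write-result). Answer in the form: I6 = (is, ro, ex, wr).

I6 = (17, 18, 19, 20)

[1] I1→DIV
[2] I1 RO | I2→ADD
[3] I3→INT
[4] I3 RO
[5] I3 EX
[10] I1 EX
[11] I1 WR R6
[12] I2 RO
[13] I3 WR R2
[14] I2 EX | I4→MUL
[15] I2 WR R5 | I4 RO
[16] I5→ADD
[17] I6→INT
[18] I6 RO | I7→DIV
[19] I4 EX | I6 EX
[20] I4 WR R2 | I6 WR R3
[21] I5 RO | I7 RO
[23] I5 EX
[24] I5 WR R1
[29] I7 EX
[30] I7 WR R4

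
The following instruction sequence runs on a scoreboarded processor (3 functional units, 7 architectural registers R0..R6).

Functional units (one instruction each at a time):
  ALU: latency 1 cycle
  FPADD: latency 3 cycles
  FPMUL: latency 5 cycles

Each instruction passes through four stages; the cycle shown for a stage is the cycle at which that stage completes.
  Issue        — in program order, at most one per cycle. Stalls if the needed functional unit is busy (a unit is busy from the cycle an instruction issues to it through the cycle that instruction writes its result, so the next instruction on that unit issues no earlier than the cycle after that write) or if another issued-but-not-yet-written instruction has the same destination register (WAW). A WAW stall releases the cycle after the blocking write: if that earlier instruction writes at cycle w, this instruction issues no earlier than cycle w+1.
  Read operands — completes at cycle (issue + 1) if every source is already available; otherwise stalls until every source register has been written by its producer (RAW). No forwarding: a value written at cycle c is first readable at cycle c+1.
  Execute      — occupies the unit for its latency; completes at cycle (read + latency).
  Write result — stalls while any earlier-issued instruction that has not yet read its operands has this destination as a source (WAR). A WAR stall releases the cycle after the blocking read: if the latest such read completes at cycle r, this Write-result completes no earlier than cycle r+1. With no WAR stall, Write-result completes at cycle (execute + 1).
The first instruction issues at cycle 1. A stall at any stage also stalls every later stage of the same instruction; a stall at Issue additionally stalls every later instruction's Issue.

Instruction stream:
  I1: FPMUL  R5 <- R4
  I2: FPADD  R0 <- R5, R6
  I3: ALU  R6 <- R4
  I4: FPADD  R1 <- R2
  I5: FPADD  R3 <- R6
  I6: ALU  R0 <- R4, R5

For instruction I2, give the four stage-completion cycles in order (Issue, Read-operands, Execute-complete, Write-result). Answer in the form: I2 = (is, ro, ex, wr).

cycle 1: I1 issues→FPMUL
cycle 2: I1 reads; I2 issues→FPADD
cycle 3: I3 issues→ALU
cycle 4: I3 reads
cycle 5: I3 exec-done
cycle 7: I1 exec-done
cycle 8: I1 writes R5
cycle 9: I2 reads
cycle 10: I3 writes R6
cycle 12: I2 exec-done
cycle 13: I2 writes R0
cycle 14: I4 issues→FPADD
cycle 15: I4 reads
cycle 18: I4 exec-done
cycle 19: I4 writes R1
cycle 20: I5 issues→FPADD
cycle 21: I5 reads; I6 issues→ALU
cycle 22: I6 reads
cycle 23: I6 exec-done
cycle 24: I5 exec-done; I6 writes R0
cycle 25: I5 writes R3

I2 = (2, 9, 12, 13)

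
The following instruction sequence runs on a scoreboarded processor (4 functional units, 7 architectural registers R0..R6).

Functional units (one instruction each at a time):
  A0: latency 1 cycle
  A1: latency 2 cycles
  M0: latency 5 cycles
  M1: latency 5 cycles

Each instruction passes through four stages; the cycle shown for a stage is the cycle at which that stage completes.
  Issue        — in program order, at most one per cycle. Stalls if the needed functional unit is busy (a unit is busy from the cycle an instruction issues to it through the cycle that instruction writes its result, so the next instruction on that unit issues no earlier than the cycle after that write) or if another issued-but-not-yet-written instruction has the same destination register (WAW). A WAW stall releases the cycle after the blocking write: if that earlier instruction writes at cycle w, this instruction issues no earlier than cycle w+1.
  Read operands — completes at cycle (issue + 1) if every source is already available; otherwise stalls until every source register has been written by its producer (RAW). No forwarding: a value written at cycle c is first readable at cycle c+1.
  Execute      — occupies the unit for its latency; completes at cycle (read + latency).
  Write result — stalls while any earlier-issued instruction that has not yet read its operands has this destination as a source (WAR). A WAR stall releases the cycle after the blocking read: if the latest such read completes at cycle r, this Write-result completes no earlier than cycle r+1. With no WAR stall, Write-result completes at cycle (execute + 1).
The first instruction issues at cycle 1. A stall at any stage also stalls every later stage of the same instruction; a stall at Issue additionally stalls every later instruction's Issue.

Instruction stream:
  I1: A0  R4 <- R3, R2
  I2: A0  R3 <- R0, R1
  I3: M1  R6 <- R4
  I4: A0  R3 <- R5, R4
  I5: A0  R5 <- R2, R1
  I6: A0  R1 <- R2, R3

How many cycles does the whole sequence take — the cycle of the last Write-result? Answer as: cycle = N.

cycle 1: I1 dispatched to A0
cycle 2: I1 operands ready
cycle 3: I1 complete
cycle 4: R4←I1
cycle 5: I2 dispatched to A0
cycle 6: I2 operands ready | I3 dispatched to M1
cycle 7: I2 complete | I3 operands ready
cycle 8: R3←I2
cycle 9: I4 dispatched to A0
cycle 10: I4 operands ready
cycle 11: I4 complete
cycle 12: I3 complete | R3←I4
cycle 13: R6←I3 | I5 dispatched to A0
cycle 14: I5 operands ready
cycle 15: I5 complete
cycle 16: R5←I5
cycle 17: I6 dispatched to A0
cycle 18: I6 operands ready
cycle 19: I6 complete
cycle 20: R1←I6

cycle = 20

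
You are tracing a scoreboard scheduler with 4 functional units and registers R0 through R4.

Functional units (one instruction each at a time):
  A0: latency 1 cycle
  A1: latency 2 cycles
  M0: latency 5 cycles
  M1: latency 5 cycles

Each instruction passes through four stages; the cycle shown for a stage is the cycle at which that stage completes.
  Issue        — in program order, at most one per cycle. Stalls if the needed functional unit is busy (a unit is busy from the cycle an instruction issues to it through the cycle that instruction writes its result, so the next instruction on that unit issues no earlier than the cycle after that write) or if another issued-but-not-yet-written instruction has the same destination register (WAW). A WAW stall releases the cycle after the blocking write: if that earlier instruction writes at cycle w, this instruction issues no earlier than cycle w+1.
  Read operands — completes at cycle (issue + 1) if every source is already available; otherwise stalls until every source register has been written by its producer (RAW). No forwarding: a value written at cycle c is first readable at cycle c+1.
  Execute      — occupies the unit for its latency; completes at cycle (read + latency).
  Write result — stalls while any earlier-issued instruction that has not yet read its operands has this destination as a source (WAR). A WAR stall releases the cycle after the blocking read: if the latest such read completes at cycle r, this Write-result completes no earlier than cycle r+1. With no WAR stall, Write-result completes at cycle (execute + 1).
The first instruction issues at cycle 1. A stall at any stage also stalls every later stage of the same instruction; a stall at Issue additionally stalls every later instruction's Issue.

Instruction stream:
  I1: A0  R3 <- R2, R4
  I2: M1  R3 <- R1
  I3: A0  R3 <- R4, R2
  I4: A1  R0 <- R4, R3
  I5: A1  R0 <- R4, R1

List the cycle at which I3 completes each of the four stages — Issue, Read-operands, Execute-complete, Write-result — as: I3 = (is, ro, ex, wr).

cycle 1: I1→A0
cycle 2: I1 RO
cycle 3: I1 EX
cycle 4: I1 WR R3
cycle 5: I2→M1
cycle 6: I2 RO
cycle 11: I2 EX
cycle 12: I2 WR R3
cycle 13: I3→A0
cycle 14: I3 RO · I4→A1
cycle 15: I3 EX
cycle 16: I3 WR R3
cycle 17: I4 RO
cycle 19: I4 EX
cycle 20: I4 WR R0
cycle 21: I5→A1
cycle 22: I5 RO
cycle 24: I5 EX
cycle 25: I5 WR R0

I3 = (13, 14, 15, 16)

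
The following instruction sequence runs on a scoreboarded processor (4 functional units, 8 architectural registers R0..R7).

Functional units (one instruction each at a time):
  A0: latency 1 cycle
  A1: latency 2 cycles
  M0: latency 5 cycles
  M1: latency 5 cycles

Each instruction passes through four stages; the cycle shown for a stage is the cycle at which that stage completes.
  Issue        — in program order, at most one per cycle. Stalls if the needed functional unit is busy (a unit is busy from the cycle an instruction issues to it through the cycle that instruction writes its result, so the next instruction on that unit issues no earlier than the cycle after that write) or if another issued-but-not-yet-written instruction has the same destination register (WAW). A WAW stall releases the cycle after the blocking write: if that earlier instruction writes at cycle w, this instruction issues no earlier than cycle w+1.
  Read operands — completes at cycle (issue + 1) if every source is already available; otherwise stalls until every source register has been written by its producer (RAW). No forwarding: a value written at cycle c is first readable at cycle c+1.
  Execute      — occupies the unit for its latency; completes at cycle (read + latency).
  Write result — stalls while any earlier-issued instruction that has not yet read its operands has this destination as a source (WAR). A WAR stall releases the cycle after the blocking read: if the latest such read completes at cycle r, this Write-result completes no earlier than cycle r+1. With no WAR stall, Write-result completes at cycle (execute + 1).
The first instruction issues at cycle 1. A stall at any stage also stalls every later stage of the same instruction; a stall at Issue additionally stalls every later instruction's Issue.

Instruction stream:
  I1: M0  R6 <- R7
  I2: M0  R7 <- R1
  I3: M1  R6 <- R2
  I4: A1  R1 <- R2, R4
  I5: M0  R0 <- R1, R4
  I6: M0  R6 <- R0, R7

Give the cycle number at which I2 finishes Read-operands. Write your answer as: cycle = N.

cycle = 10

[1] I1 issues→M0
[2] I1 reads
[7] I1 exec-done
[8] I1 writes R6
[9] I2 issues→M0
[10] I2 reads | I3 issues→M1
[11] I3 reads | I4 issues→A1
[12] I4 reads
[14] I4 exec-done
[15] I2 exec-done | I4 writes R1
[16] I2 writes R7 | I3 exec-done
[17] I3 writes R6 | I5 issues→M0
[18] I5 reads
[23] I5 exec-done
[24] I5 writes R0
[25] I6 issues→M0
[26] I6 reads
[31] I6 exec-done
[32] I6 writes R6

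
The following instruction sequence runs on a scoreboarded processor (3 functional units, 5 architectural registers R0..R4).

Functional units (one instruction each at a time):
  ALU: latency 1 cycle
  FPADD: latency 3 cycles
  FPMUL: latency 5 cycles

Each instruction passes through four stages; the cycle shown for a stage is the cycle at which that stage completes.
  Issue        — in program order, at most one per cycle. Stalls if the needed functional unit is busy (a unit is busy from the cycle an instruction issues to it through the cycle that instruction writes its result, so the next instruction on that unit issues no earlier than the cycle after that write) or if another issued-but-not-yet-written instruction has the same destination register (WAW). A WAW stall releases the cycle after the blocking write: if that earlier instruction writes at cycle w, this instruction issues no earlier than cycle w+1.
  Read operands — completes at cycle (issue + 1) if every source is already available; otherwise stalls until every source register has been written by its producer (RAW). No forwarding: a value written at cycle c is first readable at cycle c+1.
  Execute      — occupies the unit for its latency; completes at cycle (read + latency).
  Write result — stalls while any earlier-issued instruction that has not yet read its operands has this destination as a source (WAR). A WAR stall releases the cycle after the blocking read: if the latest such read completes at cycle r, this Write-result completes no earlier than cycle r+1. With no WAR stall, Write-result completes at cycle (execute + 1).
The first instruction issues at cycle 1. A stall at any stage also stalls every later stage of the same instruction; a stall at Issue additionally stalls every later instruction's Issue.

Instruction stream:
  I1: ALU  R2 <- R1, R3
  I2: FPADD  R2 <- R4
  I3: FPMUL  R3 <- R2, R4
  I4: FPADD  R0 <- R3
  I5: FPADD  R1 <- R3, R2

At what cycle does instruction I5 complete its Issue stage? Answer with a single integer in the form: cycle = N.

I1  is:1  ro:2  ex:3  wr:4
I2  is:5  ro:6  ex:9  wr:10  — WAW R2: wait I1 write@4
I3  is:6  ro:11  ex:16  wr:17  — RAW R2: wait I2 write@10
I4  is:11  ro:18  ex:21  wr:22  — struct: FPADD busy until I2 writes@10, RAW R3: wait I3 write@17
I5  is:23  ro:24  ex:27  wr:28  — struct: FPADD busy until I4 writes@22

cycle = 23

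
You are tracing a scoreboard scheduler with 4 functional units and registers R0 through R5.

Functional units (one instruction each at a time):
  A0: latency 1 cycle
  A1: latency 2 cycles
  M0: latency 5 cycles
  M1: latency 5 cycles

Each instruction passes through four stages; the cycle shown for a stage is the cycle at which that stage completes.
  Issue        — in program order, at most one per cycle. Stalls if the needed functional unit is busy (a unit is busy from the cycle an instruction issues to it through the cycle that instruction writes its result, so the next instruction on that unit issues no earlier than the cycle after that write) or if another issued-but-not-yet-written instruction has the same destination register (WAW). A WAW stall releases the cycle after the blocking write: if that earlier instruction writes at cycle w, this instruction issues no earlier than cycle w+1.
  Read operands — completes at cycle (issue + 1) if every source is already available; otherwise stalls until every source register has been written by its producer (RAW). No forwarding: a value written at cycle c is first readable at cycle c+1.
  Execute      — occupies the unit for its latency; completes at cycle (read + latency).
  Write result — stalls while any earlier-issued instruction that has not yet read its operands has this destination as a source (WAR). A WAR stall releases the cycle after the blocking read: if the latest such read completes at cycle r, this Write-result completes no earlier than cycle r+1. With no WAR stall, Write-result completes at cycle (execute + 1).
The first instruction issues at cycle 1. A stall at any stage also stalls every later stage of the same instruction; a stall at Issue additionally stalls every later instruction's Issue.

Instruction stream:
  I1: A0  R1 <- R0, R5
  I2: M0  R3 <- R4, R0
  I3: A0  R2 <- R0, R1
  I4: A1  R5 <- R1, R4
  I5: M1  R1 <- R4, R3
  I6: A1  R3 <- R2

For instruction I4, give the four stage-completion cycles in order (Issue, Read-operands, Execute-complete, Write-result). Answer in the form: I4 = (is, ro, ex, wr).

1) issue 1, read 2, done 3, write 4
2) issue 2, read 3, done 8, write 9
3) issue 5, read 6, done 7, write 8  <struct: A0 busy until I1 writes@4>
4) issue 6, read 7, done 9, write 10
5) issue 7, read 10, done 15, write 16  <RAW R3: wait I2 write@9>
6) issue 11, read 12, done 14, write 15  <struct: A1 busy until I4 writes@10>

I4 = (6, 7, 9, 10)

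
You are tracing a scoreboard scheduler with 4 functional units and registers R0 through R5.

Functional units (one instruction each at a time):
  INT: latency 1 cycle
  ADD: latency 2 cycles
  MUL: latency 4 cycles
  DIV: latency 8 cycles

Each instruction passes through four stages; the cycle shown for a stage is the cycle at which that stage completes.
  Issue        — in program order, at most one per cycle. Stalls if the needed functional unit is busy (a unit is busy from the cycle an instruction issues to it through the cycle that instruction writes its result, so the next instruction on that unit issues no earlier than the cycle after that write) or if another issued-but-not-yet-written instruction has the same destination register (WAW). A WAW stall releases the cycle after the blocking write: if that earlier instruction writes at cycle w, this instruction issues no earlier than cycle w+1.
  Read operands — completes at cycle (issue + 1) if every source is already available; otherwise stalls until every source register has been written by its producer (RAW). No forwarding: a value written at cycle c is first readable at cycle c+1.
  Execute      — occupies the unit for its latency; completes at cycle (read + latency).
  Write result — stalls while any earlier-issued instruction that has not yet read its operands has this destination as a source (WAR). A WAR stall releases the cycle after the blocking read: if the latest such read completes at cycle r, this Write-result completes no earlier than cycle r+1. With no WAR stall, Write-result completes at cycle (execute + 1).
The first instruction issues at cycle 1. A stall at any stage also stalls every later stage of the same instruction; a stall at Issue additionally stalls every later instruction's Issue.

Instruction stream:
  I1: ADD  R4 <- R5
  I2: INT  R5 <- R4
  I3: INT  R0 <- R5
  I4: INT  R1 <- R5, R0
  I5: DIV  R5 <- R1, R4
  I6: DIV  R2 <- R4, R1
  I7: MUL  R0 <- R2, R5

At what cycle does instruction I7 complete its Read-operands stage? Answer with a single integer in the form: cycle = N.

1) issue 1, read 2, done 4, write 5
2) issue 2, read 6, done 7, write 8  <RAW R4: wait I1 write@5>
3) issue 9, read 10, done 11, write 12  <struct: INT busy until I2 writes@8>
4) issue 13, read 14, done 15, write 16  <struct: INT busy until I3 writes@12>
5) issue 14, read 17, done 25, write 26  <RAW R1: wait I4 write@16>
6) issue 27, read 28, done 36, write 37  <struct: DIV busy until I5 writes@26>
7) issue 28, read 38, done 42, write 43  <RAW R2: wait I6 write@37>

cycle = 38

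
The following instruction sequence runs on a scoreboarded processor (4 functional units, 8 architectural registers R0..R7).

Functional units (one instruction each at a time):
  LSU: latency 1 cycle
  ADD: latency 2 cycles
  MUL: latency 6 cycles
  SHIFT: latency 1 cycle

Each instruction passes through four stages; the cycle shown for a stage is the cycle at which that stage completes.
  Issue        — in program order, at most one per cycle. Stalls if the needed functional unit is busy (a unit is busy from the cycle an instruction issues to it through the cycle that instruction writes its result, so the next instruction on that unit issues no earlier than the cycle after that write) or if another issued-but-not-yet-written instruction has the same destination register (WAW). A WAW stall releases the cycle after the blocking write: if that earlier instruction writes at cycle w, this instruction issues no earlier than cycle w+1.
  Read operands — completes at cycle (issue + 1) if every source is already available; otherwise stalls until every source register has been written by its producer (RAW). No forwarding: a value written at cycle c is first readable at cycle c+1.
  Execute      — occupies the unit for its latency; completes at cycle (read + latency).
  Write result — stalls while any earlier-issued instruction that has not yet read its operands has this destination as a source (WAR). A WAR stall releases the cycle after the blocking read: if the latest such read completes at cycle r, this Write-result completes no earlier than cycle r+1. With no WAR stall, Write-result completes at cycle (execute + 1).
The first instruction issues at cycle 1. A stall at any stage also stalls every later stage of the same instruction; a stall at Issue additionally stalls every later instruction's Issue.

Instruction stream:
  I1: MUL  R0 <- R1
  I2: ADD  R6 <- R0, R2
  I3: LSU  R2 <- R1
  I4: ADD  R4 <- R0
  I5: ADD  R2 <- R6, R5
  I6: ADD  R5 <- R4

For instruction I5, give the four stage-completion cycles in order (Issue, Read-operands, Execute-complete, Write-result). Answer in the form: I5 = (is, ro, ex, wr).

I5 = (19, 20, 22, 23)

cycle 1: I1 dispatched to MUL
cycle 2: I1 operands ready | I2 dispatched to ADD
cycle 3: I3 dispatched to LSU
cycle 4: I3 operands ready
cycle 5: I3 complete
cycle 8: I1 complete
cycle 9: R0←I1
cycle 10: I2 operands ready
cycle 11: R2←I3
cycle 12: I2 complete
cycle 13: R6←I2
cycle 14: I4 dispatched to ADD
cycle 15: I4 operands ready
cycle 17: I4 complete
cycle 18: R4←I4
cycle 19: I5 dispatched to ADD
cycle 20: I5 operands ready
cycle 22: I5 complete
cycle 23: R2←I5
cycle 24: I6 dispatched to ADD
cycle 25: I6 operands ready
cycle 27: I6 complete
cycle 28: R5←I6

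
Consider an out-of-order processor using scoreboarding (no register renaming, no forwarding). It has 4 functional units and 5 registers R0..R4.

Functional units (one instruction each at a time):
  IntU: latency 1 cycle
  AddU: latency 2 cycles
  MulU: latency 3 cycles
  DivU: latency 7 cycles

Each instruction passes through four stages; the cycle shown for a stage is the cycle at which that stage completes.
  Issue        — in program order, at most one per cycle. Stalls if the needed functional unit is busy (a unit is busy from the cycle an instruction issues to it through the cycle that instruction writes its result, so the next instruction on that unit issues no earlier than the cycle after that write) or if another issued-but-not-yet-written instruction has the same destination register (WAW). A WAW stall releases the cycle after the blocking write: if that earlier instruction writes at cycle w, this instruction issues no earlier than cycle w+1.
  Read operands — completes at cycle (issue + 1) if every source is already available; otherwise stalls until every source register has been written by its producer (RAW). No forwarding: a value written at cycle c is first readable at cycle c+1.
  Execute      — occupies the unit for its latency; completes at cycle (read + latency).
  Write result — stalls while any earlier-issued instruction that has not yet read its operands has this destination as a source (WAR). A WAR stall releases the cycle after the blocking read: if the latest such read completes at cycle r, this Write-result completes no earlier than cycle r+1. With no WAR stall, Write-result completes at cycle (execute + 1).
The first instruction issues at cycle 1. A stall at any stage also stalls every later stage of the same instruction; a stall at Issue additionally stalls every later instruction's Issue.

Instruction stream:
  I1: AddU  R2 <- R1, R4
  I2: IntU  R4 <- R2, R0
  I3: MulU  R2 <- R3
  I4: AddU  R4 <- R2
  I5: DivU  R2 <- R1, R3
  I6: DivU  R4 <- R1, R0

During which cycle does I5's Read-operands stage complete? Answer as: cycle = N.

I1  is:1  ro:2  ex:4  wr:5
I2  is:2  ro:6  ex:7  wr:8  — RAW R2: wait I1 write@5
I3  is:6  ro:7  ex:10  wr:11  — WAW R2: wait I1 write@5
I4  is:9  ro:12  ex:14  wr:15  — WAW R4: wait I2 write@8, RAW R2: wait I3 write@11
I5  is:12  ro:13  ex:20  wr:21  — WAW R2: wait I3 write@11
I6  is:22  ro:23  ex:30  wr:31  — struct: DivU busy until I5 writes@21

cycle = 13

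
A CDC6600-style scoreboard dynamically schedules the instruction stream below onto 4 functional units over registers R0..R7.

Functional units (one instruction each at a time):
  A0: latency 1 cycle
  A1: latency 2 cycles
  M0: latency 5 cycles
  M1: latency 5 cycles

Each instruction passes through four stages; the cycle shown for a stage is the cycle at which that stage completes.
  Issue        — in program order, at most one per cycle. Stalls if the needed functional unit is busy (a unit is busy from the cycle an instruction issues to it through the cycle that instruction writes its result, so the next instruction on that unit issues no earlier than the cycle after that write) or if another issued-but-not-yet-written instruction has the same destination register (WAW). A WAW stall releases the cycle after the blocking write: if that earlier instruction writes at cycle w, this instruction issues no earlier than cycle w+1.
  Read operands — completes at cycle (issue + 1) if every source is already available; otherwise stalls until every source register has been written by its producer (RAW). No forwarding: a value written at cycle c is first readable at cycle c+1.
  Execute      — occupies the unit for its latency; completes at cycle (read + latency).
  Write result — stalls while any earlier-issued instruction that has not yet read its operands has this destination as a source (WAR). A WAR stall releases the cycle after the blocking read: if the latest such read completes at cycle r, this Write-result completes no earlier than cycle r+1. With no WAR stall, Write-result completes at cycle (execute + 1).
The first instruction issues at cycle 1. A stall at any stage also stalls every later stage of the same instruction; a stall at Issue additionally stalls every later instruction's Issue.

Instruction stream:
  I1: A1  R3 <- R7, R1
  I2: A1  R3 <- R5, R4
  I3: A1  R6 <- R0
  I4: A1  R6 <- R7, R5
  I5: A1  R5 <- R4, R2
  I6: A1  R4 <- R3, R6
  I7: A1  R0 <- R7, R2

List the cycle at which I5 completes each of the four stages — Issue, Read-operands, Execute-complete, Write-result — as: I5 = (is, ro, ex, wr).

t=1  I1→A1
t=2  I1 RO
t=4  I1 EX
t=5  I1 WR R3
t=6  I2→A1
t=7  I2 RO
t=9  I2 EX
t=10  I2 WR R3
t=11  I3→A1
t=12  I3 RO
t=14  I3 EX
t=15  I3 WR R6
t=16  I4→A1
t=17  I4 RO
t=19  I4 EX
t=20  I4 WR R6
t=21  I5→A1
t=22  I5 RO
t=24  I5 EX
t=25  I5 WR R5
t=26  I6→A1
t=27  I6 RO
t=29  I6 EX
t=30  I6 WR R4
t=31  I7→A1
t=32  I7 RO
t=34  I7 EX
t=35  I7 WR R0

I5 = (21, 22, 24, 25)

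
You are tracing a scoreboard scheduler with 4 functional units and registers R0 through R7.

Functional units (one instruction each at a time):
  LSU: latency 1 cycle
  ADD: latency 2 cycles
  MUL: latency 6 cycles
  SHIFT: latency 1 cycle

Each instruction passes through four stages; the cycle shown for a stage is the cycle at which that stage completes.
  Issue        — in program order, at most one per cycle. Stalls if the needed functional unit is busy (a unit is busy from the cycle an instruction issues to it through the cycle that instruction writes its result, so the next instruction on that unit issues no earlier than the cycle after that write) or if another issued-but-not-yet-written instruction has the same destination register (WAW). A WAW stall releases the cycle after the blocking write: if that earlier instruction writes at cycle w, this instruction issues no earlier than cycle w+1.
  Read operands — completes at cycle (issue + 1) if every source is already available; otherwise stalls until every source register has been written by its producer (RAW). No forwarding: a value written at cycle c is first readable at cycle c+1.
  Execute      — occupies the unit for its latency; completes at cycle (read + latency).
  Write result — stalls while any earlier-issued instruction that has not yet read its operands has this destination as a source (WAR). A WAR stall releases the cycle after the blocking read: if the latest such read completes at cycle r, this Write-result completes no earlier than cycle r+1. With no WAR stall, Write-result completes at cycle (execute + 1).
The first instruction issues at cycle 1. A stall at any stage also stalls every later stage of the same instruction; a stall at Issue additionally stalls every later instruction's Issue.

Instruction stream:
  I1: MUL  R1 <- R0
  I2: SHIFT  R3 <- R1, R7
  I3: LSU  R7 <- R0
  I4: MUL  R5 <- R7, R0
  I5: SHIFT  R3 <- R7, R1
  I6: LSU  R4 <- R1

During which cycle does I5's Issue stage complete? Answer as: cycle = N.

cycle = 13

[1] I1→MUL
[2] I1 RO; I2→SHIFT
[3] I3→LSU
[4] I3 RO
[5] I3 EX
[8] I1 EX
[9] I1 WR R1
[10] I2 RO; I4→MUL
[11] I2 EX; I3 WR R7
[12] I2 WR R3; I4 RO
[13] I5→SHIFT
[14] I5 RO; I6→LSU
[15] I5 EX; I6 RO
[16] I5 WR R3; I6 EX
[17] I6 WR R4
[18] I4 EX
[19] I4 WR R5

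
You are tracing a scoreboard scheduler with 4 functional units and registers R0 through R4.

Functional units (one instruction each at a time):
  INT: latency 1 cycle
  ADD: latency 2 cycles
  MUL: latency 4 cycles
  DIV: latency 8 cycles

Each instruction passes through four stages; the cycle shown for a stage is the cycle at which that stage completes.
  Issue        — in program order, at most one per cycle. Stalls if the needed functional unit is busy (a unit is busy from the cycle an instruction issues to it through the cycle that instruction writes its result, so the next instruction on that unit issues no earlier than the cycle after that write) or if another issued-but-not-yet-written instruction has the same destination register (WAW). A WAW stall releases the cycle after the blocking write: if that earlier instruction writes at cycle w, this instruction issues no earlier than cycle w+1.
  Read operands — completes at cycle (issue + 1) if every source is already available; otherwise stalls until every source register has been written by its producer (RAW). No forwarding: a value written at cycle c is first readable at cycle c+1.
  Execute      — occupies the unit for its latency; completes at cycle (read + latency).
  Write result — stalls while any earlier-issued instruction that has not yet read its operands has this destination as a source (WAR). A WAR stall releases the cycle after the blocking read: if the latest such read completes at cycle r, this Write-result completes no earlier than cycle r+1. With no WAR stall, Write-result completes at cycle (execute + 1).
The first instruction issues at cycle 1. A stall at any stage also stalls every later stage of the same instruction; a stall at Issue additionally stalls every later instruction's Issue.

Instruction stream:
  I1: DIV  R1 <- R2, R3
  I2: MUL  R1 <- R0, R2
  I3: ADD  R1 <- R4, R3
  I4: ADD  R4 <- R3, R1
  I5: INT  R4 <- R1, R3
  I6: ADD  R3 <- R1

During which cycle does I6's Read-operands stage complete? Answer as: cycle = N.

I1  is:1  ro:2  ex:10  wr:11
I2  is:12  ro:13  ex:17  wr:18  — WAW R1: wait I1 write@11
I3  is:19  ro:20  ex:22  wr:23  — WAW R1: wait I2 write@18
I4  is:24  ro:25  ex:27  wr:28  — struct: ADD busy until I3 writes@23
I5  is:29  ro:30  ex:31  wr:32  — WAW R4: wait I4 write@28
I6  is:30  ro:31  ex:33  wr:34

cycle = 31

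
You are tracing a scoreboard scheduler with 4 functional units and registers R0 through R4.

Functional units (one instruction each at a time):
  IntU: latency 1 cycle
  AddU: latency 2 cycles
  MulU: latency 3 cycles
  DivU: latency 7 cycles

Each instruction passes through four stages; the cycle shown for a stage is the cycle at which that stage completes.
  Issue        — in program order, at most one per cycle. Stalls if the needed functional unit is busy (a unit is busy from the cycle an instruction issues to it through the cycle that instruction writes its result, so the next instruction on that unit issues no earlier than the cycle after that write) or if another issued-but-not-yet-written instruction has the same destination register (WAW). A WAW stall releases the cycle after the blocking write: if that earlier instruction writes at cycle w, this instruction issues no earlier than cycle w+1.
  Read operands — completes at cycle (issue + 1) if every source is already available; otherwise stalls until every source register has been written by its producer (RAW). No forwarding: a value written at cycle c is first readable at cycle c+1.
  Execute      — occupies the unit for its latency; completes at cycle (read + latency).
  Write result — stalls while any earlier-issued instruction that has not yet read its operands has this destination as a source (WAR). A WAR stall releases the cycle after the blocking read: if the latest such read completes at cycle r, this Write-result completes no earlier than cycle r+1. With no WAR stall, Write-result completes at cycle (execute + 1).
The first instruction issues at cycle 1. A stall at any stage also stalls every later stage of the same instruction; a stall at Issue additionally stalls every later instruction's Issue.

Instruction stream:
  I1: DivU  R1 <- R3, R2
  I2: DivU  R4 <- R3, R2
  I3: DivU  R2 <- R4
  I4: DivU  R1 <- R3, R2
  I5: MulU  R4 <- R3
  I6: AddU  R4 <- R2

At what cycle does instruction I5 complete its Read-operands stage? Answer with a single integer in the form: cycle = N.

  I1 | 1 | 2 | 9 | 10
  I2 | 11 | 12 | 19 | 20   struct: DivU busy until I1 writes@10
  I3 | 21 | 22 | 29 | 30   struct: DivU busy until I2 writes@20
  I4 | 31 | 32 | 39 | 40   struct: DivU busy until I3 writes@30
  I5 | 32 | 33 | 36 | 37
  I6 | 38 | 39 | 41 | 42   WAW R4: wait I5 write@37

cycle = 33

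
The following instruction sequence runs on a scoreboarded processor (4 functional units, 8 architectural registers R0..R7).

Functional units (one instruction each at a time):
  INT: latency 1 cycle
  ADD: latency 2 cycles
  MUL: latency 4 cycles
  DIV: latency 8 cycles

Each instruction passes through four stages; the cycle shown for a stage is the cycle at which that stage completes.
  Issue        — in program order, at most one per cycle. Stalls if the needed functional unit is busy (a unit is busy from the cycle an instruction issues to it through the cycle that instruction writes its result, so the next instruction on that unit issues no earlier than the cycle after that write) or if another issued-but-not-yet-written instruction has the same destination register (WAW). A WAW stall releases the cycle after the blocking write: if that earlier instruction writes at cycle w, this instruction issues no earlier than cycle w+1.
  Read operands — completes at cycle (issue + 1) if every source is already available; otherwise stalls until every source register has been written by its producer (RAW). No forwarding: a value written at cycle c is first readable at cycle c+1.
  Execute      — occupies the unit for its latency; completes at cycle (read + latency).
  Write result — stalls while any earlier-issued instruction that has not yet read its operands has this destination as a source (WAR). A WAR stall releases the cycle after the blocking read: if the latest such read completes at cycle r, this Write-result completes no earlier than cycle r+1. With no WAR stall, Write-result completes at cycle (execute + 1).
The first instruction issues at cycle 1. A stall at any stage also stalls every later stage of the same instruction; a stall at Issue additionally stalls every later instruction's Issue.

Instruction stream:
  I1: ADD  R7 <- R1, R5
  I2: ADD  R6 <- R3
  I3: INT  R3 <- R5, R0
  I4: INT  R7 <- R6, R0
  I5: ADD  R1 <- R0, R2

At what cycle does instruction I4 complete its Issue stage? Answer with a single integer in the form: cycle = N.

cycle = 11

  I1 | 1 | 2 | 4 | 5
  I2 | 6 | 7 | 9 | 10   struct: ADD busy until I1 writes@5
  I3 | 7 | 8 | 9 | 10
  I4 | 11 | 12 | 13 | 14   struct: INT busy until I3 writes@10
  I5 | 12 | 13 | 15 | 16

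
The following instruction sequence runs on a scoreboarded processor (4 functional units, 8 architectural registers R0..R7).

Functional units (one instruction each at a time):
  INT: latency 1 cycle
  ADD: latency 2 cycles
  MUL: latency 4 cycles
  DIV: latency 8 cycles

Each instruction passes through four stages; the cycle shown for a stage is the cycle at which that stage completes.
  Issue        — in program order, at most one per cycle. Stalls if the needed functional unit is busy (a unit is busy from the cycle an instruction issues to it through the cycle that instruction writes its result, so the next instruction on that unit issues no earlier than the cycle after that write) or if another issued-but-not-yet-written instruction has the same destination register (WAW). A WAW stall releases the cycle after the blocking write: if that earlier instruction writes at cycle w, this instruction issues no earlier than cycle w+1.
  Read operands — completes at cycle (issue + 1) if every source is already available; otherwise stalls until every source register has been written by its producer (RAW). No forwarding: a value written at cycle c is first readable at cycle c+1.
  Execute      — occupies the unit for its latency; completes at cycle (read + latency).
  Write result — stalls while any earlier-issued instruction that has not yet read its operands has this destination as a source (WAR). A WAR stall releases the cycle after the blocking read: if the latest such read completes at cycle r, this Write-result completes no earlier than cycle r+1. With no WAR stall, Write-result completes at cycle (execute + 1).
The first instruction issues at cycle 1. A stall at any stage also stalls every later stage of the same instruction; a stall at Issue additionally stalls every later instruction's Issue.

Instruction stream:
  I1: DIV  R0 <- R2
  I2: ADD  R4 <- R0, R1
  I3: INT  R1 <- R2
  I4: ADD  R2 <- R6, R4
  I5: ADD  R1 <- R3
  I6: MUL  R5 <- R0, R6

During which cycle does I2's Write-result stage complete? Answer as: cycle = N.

cycle = 15

I1: IS=1 RO=2 EX=10 WR=11
I2: IS=2 RO=12 EX=14 WR=15  [RAW R0: wait I1 write@11]
I3: IS=3 RO=4 EX=5 WR=13  [WAR R1: wait I2 read@12]
I4: IS=16 RO=17 EX=19 WR=20  [struct: ADD busy until I2 writes@15]
I5: IS=21 RO=22 EX=24 WR=25  [struct: ADD busy until I4 writes@20]
I6: IS=22 RO=23 EX=27 WR=28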